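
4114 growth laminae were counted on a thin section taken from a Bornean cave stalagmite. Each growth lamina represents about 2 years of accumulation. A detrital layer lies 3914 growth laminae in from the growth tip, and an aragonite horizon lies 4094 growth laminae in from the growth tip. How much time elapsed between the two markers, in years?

Separation: 4094 − 3914 = 180 growth laminae.
180 growth laminae at 2 years each span 180 × 2 = 360 years.

360 years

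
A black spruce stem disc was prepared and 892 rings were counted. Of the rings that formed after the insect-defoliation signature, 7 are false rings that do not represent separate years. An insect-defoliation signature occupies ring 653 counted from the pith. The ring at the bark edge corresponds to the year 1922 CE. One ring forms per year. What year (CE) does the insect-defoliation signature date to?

The insect-defoliation signature sits at ring 653 from the pith, so 892 − 653 = 239 rings formed after it.
Removing the 7 false rings leaves 239 − 7 = 232 true rings beyond the insect-defoliation signature.
1922 − 232 = 1690 CE.

1690 CE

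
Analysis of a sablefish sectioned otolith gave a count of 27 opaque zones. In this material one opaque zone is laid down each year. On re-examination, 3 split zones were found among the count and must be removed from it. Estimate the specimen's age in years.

Adjusted count: 27 − 3 = 24 opaque zones.
One opaque zone per year makes the duration 24 years.

24 years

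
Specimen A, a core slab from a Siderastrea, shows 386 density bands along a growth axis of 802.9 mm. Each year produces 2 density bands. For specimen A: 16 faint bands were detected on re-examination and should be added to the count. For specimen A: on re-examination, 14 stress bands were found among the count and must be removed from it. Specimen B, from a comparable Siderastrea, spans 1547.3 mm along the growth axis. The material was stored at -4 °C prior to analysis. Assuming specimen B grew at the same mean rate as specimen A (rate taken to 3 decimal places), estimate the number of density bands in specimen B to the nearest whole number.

748 density bands

Specimen A: after corrections the count is 386 − 14 + 16 = 388 density bands.
Specimen A: dividing by 2 density bands per year: 388 / 2 = 194 years.
A: Mean rate = 802.9 mm / 194 years ≈ 4.139 mm per year.
For B, 1547.3 / 4.139 = 373.83 years; at 2 density bands per year that is 373.83 × 2 ≈ 748 density bands.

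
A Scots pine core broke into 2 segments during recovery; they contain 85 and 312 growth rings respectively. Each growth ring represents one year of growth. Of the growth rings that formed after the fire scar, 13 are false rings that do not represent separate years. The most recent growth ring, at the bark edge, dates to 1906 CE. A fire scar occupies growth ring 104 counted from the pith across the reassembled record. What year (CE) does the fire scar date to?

Total growth rings = 85 + 312 = 397.
Between growth ring 104 and the bark edge there are 397 − 104 = 293 growth rings.
Removing the 13 false growth rings leaves 293 − 13 = 280 true growth rings beyond the fire scar.
The growth ring at the bark edge is 1906 CE, so the fire scar dates to 1906 − 280 = 1626 CE.

1626 CE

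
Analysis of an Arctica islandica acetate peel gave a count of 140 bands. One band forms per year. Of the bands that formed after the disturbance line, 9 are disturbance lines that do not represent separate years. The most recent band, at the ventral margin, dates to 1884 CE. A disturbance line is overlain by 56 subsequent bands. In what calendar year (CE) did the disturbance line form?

56 bands post-date the disturbance line.
56 − 9 false = 47 true bands after the disturbance line.
The band at the ventral margin is 1884 CE, so the disturbance line dates to 1884 − 47 = 1837 CE.

1837 CE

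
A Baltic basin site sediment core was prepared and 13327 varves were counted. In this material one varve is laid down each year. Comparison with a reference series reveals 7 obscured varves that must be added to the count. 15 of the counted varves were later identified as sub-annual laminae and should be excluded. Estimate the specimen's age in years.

Correcting the raw count gives 13327 − 15 + 7 = 13319 true varves.
With a one-to-one varve periodicity this is 13319 years.

13319 years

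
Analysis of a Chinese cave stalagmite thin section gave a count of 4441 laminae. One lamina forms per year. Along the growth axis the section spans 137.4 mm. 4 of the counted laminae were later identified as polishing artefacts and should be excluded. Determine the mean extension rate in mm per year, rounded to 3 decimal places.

Adjusted count: 4441 − 4 = 4437 laminae.
Extension rate ≈ 137.4 / 4437 = 0.031 mm per year.

0.031 mm per year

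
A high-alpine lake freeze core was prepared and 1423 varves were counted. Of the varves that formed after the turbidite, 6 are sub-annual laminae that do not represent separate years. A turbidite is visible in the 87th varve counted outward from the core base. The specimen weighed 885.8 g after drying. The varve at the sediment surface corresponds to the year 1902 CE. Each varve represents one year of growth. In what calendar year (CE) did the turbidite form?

572 CE

The turbidite sits at varve 87 from the core base, so 1423 − 87 = 1336 varves formed after it.
1336 − 6 false = 1330 true varves after the turbidite.
The varve at the sediment surface is 1902 CE, so the turbidite dates to 1902 − 1330 = 572 CE.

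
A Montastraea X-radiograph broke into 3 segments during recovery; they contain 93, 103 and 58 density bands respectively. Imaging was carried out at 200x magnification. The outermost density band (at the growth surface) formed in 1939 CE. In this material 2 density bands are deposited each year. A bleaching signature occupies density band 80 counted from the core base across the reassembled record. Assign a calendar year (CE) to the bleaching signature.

1852 CE

Total density bands = 93 + 103 + 58 = 254.
254 − 80 = 174 density bands lie beyond the bleaching signature toward the growth surface.
174 density bands at 2 per year is 174 / 2 = 87 years.
The density band at the growth surface is 1939 CE, so the bleaching signature dates to 1939 − 87 = 1852 CE.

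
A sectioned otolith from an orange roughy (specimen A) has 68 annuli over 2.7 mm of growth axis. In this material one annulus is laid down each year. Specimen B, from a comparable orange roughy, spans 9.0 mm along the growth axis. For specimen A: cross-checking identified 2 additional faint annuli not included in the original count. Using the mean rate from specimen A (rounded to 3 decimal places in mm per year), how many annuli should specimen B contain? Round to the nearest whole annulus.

231 annuli

Specimen A: true annulus count = 68 + 2 = 70.
A: Mean rate = 2.7 mm / 70 years ≈ 0.039 mm per year.
Specimen B: 9.0 mm / 0.039 mm per year = 230.77 years ≈ 231 annuli.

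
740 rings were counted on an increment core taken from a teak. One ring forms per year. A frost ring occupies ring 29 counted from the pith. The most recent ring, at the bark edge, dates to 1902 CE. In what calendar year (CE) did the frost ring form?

1191 CE

740 − 29 = 711 rings lie beyond the frost ring toward the bark edge.
The ring at the bark edge is 1902 CE, so the frost ring dates to 1902 − 711 = 1191 CE.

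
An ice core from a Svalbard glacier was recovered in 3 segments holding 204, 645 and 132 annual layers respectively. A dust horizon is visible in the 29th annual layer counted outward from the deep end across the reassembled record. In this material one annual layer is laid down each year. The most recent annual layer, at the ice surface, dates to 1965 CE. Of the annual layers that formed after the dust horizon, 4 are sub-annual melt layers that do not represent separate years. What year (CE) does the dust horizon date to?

1017 CE

Total annual layers = 204 + 645 + 132 = 981.
Between annual layer 29 and the ice surface there are 981 − 29 = 952 annual layers.
Excluding 4 false annual layers: 952 − 4 = 948.
Counting back 948 years from 1965 CE places the dust horizon in 1965 − 948 = 1017 CE.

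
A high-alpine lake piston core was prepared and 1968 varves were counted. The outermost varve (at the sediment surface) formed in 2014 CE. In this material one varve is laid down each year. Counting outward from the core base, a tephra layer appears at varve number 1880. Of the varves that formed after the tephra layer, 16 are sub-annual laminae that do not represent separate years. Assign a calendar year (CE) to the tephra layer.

1942 CE

The tephra layer sits at varve 1880 from the core base, so 1968 − 1880 = 88 varves formed after it.
Removing the 16 false varves leaves 88 − 16 = 72 true varves beyond the tephra layer.
Counting back 72 years from 2014 CE places the tephra layer in 2014 − 72 = 1942 CE.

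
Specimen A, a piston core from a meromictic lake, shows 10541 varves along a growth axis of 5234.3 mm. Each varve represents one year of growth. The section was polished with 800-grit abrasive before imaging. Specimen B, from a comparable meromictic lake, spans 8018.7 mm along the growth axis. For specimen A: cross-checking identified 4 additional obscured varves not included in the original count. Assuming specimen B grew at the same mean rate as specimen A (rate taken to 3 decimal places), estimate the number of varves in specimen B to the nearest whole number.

Specimen A: true varve count = 10541 + 4 = 10545.
A: 5234.3 mm over 10545 years gives 5234.3 / 10545 ≈ 0.496 mm/year.
For B, 8018.7 / 0.496 = 16166.73 years ≈ 16167 varves.

16167 varves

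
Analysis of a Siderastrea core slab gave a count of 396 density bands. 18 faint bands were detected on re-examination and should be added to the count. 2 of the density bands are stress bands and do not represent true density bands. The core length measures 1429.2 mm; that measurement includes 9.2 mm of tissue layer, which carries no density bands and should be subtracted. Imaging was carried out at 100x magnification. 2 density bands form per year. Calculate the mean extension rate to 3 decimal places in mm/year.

Adjusted count: 396 − 2 + 18 = 412 density bands.
Dividing by 2 density bands per year: 412 / 2 = 206 years.
The growth record spans 1429.2 − 9.2 = 1420.0 mm.
Extension rate ≈ 1420.0 / 206 = 6.893 mm/year.

6.893 mm/year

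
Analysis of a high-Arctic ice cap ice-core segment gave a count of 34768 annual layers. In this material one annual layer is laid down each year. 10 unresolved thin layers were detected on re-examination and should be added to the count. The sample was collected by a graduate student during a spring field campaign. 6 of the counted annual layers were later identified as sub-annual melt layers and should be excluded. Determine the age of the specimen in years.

34772 yr

True annual layer count = 34768 − 6 + 10 = 34772.
One annual layer per year makes the duration 34772 years.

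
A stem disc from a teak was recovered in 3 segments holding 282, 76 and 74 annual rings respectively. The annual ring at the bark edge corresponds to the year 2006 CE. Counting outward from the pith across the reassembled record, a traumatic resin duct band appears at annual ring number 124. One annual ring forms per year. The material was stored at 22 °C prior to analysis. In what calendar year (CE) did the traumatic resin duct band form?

1698 CE

Total annual rings = 282 + 76 + 74 = 432.
432 − 124 = 308 annual rings lie beyond the traumatic resin duct band toward the bark edge.
The annual ring at the bark edge is 2006 CE, so the traumatic resin duct band dates to 2006 − 308 = 1698 CE.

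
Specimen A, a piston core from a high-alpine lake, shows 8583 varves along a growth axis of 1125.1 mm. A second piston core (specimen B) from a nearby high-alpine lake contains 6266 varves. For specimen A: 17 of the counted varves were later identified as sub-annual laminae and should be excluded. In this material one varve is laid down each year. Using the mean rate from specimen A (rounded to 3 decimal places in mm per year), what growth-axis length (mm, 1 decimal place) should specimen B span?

Specimen A: correcting the raw count gives 8583 − 17 = 8566 true varves.
A: Extension rate ≈ 1125.1 / 8566 = 0.131 mm per year.
For B, 0.131 mm/year × 6266 years = 820.8 mm.

820.8 mm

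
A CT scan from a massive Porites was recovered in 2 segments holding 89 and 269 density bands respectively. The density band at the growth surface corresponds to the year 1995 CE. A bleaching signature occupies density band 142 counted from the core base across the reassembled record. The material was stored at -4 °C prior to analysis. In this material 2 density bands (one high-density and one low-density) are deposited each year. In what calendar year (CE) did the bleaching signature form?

Total density bands = 89 + 269 = 358.
358 − 142 = 216 density bands lie beyond the bleaching signature toward the growth surface.
Dividing by 2 density bands per year: 216 / 2 = 108 years.
1995 − 108 = 1887 CE.

1887 CE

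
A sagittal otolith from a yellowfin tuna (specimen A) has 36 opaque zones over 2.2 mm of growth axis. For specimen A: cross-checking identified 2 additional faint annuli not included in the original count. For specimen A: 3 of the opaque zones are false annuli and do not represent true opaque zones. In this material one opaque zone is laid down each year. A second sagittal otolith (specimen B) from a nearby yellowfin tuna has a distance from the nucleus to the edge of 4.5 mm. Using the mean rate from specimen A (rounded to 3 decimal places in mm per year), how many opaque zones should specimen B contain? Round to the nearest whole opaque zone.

71 opaque zones

Specimen A: true opaque zone count = 36 − 3 + 2 = 35.
A: Mean rate = 2.2 mm / 35 years ≈ 0.063 mm/year.
Specimen B: 4.5 mm / 0.063 mm per year = 71.43 years ≈ 71 opaque zones.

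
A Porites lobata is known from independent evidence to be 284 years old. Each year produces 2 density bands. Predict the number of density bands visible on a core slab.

568 density bands

284 years at 2 density bands per year gives 284 × 2 = 568 density bands.
So 568 density bands should be present.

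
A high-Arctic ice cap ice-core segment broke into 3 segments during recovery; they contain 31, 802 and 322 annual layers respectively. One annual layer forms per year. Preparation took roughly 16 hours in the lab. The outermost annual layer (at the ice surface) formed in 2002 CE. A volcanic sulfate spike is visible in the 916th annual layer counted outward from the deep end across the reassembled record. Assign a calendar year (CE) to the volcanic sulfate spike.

1763 CE

Total annual layers = 31 + 802 + 322 = 1155.
The volcanic sulfate spike sits at annual layer 916 from the deep end, so 1155 − 916 = 239 annual layers formed after it.
2002 − 239 = 1763 CE.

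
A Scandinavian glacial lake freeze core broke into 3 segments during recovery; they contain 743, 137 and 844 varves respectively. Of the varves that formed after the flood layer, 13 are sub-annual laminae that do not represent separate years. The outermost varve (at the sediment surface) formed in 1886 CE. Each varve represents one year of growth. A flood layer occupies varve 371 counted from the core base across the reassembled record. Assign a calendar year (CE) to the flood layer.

546 CE

Total varves = 743 + 137 + 844 = 1724.
The flood layer sits at varve 371 from the core base, so 1724 − 371 = 1353 varves formed after it.
Excluding 13 false varves: 1353 − 13 = 1340.
The varve at the sediment surface is 1886 CE, so the flood layer dates to 1886 − 1340 = 546 CE.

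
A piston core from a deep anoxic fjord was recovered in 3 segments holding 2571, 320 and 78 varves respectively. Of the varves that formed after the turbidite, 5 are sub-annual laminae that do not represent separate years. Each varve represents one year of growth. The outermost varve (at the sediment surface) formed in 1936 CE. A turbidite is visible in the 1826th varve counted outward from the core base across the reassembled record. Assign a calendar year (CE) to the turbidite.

Total varves = 2571 + 320 + 78 = 2969.
Between varve 1826 and the sediment surface there are 2969 − 1826 = 1143 varves.
1143 − 5 false = 1138 true varves after the turbidite.
1936 − 1138 = 798 CE.

798 CE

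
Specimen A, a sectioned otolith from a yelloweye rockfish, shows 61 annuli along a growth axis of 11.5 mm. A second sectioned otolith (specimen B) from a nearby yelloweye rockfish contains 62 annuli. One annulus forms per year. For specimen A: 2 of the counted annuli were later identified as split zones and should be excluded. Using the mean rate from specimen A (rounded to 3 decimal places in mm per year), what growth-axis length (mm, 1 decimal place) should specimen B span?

Specimen A: true annulus count = 61 − 2 = 59.
A: Extension rate ≈ 11.5 / 59 = 0.195 mm/year.
Length of B = 0.195 × 62 = 12.1 mm.

12.1 mm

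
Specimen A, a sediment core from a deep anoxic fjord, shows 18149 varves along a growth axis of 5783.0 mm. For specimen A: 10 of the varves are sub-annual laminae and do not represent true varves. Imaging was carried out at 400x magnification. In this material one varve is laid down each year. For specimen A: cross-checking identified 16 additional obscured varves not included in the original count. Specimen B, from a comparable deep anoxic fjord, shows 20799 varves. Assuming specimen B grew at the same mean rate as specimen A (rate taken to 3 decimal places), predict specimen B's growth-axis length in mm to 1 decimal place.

6634.9 mm

Specimen A: adjusted count: 18149 − 10 + 16 = 18155 varves.
A: 5783.0 mm over 18155 years gives 5783.0 / 18155 ≈ 0.319 mm/year.
Length of B = 0.319 × 20799 = 6634.9 mm.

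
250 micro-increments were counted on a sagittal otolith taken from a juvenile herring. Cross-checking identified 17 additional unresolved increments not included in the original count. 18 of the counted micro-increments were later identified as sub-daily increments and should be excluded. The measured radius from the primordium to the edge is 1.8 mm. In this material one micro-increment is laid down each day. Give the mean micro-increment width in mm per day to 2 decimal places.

0.01 mm per day

After corrections the count is 250 − 18 + 17 = 249 micro-increments.
Mean rate = 1.8 mm / 249 days ≈ 0.01 mm per day.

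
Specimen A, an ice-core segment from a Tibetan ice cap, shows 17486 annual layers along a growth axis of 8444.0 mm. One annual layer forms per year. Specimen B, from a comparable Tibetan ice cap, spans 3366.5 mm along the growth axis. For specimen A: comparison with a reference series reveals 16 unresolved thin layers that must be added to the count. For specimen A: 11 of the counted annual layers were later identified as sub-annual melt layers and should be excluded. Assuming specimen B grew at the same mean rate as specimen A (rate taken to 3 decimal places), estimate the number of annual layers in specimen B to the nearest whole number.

6970 annual layers

Specimen A: true annual layer count = 17486 − 11 + 16 = 17491.
A: 8444.0 mm over 17491 years gives 8444.0 / 17491 ≈ 0.483 mm per year.
For B, 3366.5 / 0.483 = 6969.98 years ≈ 6970 annual layers.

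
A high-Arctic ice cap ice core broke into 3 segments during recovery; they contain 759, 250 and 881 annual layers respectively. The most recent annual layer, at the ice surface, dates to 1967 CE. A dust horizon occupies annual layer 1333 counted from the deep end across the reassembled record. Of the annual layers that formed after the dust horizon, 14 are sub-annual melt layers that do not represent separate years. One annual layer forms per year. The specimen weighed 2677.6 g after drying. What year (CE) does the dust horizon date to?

Total annual layers = 759 + 250 + 881 = 1890.
Between annual layer 1333 and the ice surface there are 1890 − 1333 = 557 annual layers.
Removing the 14 false annual layers leaves 557 − 14 = 543 true annual layers beyond the dust horizon.
The annual layer at the ice surface is 1967 CE, so the dust horizon dates to 1967 − 543 = 1424 CE.

1424 CE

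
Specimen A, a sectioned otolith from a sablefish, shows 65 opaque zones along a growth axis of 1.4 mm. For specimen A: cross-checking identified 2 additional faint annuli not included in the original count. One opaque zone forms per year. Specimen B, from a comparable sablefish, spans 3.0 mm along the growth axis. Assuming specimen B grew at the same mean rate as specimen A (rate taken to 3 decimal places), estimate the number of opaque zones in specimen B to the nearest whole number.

Specimen A: adjusted count: 65 + 2 = 67 opaque zones.
A: 1.4 mm over 67 years gives 1.4 / 67 ≈ 0.021 mm/year.
B spans 3.0 / 0.021 = 142.86 years ≈ 143 opaque zones.

143 opaque zones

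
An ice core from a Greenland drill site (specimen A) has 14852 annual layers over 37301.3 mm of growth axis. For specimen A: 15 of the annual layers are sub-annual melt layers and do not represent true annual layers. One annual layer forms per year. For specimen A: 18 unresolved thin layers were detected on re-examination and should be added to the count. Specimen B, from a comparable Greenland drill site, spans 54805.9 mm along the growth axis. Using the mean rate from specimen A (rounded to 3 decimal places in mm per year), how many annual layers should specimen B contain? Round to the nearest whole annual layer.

21826 annual layers

Specimen A: true annual layer count = 14852 − 15 + 18 = 14855.
A: Extension rate ≈ 37301.3 / 14855 = 2.511 mm per year.
Specimen B: 54805.9 mm / 2.511 mm per year = 21826.32 years ≈ 21826 annual layers.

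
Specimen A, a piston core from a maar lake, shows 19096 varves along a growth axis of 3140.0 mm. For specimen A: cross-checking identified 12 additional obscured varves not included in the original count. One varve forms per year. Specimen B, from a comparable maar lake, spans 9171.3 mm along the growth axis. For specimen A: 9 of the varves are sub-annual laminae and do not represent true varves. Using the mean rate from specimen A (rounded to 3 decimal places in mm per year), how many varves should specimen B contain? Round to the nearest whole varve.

Specimen A: adjusted count: 19096 − 9 + 12 = 19099 varves.
A: Extension rate ≈ 3140.0 / 19099 = 0.164 mm/yr.
B spans 9171.3 / 0.164 = 55922.56 years ≈ 55923 varves.

55923 varves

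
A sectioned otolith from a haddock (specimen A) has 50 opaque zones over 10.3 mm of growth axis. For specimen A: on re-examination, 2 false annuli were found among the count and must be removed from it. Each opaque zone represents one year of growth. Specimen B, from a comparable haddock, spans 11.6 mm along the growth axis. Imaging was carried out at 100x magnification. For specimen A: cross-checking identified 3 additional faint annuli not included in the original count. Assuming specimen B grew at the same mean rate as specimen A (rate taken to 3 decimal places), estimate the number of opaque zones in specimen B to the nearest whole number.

Specimen A: true opaque zone count = 50 − 2 + 3 = 51.
A: 10.3 mm over 51 years gives 10.3 / 51 ≈ 0.202 mm per year.
Specimen B: 11.6 mm / 0.202 mm per year = 57.43 years ≈ 57 opaque zones.

57 opaque zones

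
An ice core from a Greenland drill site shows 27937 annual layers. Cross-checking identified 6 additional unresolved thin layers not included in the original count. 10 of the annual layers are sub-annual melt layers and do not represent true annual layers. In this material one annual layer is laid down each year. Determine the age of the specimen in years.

True annual layer count = 27937 − 10 + 6 = 27933.
With a one-to-one annual layer periodicity this is 27933 years.

27933 years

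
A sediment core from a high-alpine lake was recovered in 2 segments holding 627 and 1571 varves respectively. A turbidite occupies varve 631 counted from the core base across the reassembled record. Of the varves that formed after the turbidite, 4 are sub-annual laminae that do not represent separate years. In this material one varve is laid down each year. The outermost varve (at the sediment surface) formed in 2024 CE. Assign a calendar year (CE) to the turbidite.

Total varves = 627 + 1571 = 2198.
Between varve 631 and the sediment surface there are 2198 − 631 = 1567 varves.
Removing the 4 false varves leaves 1567 − 4 = 1563 true varves beyond the turbidite.
Counting back 1563 years from 2024 CE places the turbidite in 2024 − 1563 = 461 CE.

461 CE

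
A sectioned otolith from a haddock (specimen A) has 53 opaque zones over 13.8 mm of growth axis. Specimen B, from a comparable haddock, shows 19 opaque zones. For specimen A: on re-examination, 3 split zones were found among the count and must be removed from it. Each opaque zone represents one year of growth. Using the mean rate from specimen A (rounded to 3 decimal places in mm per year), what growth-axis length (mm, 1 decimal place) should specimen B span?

5.2 mm

Specimen A: true opaque zone count = 53 − 3 = 50.
A: Extension rate ≈ 13.8 / 50 = 0.276 mm/year.
Length of B = 0.276 × 19 = 5.2 mm.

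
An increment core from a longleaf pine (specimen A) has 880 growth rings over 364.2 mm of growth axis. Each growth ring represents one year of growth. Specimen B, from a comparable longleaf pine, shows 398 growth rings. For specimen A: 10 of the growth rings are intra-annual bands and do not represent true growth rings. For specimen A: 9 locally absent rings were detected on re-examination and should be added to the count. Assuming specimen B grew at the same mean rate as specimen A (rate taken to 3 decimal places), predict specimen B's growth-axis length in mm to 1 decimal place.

164.8 mm

Specimen A: true growth ring count = 880 − 10 + 9 = 879.
A: 364.2 mm over 879 years gives 364.2 / 879 ≈ 0.414 mm/yr.
For B, 0.414 mm/year × 398 years = 164.8 mm.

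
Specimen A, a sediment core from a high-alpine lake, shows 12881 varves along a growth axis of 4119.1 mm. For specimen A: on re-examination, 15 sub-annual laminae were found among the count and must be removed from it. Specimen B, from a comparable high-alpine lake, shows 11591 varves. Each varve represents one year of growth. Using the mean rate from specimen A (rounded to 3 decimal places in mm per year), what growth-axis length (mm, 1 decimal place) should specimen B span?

3709.1 mm

Specimen A: after corrections the count is 12881 − 15 = 12866 varves.
A: 4119.1 mm over 12866 years gives 4119.1 / 12866 ≈ 0.320 mm/yr.
For B, 0.320 mm/year × 11591 years = 3709.1 mm.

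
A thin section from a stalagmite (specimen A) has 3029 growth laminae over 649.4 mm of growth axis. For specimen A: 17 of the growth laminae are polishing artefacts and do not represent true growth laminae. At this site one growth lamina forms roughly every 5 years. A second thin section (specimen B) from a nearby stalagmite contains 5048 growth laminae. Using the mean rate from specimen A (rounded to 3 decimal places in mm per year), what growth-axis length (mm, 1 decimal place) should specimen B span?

1085.3 mm

Specimen A: adjusted count: 3029 − 17 = 3012 growth laminae.
Specimen A: at 5 years per growth lamina, 3012 × 5 = 15060 years.
A: Extension rate ≈ 649.4 / 15060 = 0.043 mm per year.
Specimen B: 5048 growth laminae at 5 years each span 5048 × 5 = 25240 years. Length of B = 0.043 × 25240 = 1085.3 mm.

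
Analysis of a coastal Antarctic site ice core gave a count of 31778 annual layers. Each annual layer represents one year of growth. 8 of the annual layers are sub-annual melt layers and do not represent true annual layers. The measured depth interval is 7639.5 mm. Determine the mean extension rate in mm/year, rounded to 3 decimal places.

True annual layer count = 31778 − 8 = 31770.
7639.5 mm over 31770 years gives 7639.5 / 31770 ≈ 0.240 mm/year.

0.240 mm/year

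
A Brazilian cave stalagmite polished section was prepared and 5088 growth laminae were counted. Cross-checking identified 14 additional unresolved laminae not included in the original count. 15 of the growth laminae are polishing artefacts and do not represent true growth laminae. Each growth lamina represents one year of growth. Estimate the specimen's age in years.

5087 yr

True growth lamina count = 5088 − 15 + 14 = 5087.
With a one-to-one growth lamina periodicity this is 5087 years.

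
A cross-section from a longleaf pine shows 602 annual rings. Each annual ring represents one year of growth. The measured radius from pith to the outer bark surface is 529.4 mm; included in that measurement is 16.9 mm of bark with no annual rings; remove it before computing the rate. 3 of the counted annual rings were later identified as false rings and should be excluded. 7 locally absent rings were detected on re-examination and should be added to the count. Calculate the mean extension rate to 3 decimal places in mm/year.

0.846 mm/year

After corrections the count is 602 − 3 + 7 = 606 annual rings.
Removing the 16.9 mm offcut leaves 529.4 − 16.9 = 512.5 mm.
512.5 mm over 606 years gives 512.5 / 606 ≈ 0.846 mm/year.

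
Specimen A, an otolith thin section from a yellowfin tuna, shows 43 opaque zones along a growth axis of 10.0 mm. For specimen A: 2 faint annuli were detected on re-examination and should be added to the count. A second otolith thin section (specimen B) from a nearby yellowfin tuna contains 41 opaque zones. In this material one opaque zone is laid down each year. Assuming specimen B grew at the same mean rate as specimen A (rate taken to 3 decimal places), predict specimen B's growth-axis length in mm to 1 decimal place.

Specimen A: adjusted count: 43 + 2 = 45 opaque zones.
A: Mean rate = 10.0 mm / 45 years ≈ 0.222 mm/year.
B's length ≈ 0.222 × 41 = 9.1 mm.

9.1 mm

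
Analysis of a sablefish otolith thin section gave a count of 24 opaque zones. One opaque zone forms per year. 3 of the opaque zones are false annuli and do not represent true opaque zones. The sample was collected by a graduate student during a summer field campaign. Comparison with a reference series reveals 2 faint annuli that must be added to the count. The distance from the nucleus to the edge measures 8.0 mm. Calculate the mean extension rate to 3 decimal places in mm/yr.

0.348 mm/yr

After corrections the count is 24 − 3 + 2 = 23 opaque zones.
Mean rate = 8.0 mm / 23 years ≈ 0.348 mm/yr.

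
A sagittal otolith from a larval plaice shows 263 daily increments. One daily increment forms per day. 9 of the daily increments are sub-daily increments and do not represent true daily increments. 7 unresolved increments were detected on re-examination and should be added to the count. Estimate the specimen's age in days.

After corrections the count is 263 − 9 + 7 = 261 daily increments.
At one daily increment per day, that is 261 days.

261 d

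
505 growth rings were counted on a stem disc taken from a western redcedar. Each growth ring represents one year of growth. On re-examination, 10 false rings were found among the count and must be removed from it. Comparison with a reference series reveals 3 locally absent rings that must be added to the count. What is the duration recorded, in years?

498 years

True growth ring count = 505 − 10 + 3 = 498.
At one growth ring per year, that is 498 years.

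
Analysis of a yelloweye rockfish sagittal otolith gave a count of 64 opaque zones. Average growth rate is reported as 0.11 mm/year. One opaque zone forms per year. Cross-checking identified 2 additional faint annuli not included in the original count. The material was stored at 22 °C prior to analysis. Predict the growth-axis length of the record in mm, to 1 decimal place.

After corrections the count is 64 + 2 = 66 opaque zones.
66 years at 0.11 mm/year gives 0.11 × 66 = 7.3 mm.

7.3 mm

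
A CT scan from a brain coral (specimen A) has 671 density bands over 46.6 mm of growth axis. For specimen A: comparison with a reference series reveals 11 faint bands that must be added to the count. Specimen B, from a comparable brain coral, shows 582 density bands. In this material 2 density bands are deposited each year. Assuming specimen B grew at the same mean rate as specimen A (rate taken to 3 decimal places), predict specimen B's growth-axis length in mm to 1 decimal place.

Specimen A: true density band count = 671 + 11 = 682.
Specimen A: 682 density bands at 2 per year is 682 / 2 = 341 years.
A: Extension rate ≈ 46.6 / 341 = 0.137 mm/year.
Specimen B: with 2 density bands per year, 582 / 2 = 291 years. Length of B = 0.137 × 291 = 39.9 mm.

39.9 mm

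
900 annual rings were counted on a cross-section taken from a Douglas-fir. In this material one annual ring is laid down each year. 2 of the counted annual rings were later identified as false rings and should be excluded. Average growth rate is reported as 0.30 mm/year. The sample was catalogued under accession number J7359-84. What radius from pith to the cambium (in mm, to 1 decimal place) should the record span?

Correcting the raw count gives 900 − 2 = 898 true annual rings.
898 years at 0.30 mm/year gives 0.30 × 898 = 269.4 mm.

269.4 mm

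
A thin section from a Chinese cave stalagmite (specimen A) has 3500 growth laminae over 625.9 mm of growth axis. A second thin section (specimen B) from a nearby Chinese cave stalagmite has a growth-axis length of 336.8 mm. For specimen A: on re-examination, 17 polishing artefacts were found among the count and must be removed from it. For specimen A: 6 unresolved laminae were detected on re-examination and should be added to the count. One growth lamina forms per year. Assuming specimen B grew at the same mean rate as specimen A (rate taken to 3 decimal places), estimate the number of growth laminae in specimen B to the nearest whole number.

Specimen A: correcting the raw count gives 3500 − 17 + 6 = 3489 true growth laminae.
A: Mean rate = 625.9 mm / 3489 years ≈ 0.179 mm/year.
B spans 336.8 / 0.179 = 1881.56 years ≈ 1882 growth laminae.

1882 growth laminae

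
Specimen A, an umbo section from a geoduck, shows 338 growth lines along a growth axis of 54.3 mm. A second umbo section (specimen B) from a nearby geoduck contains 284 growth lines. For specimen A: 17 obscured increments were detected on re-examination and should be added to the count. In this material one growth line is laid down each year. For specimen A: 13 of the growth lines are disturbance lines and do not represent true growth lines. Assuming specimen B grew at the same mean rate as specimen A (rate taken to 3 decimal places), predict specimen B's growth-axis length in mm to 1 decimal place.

Specimen A: correcting the raw count gives 338 − 13 + 17 = 342 true growth lines.
A: Extension rate ≈ 54.3 / 342 = 0.159 mm/year.
For B, 0.159 mm/year × 284 years = 45.2 mm.

45.2 mm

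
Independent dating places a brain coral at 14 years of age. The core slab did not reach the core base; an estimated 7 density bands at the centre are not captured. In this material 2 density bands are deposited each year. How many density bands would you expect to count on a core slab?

21 density bands

14 years at 2 density bands per year gives 14 × 2 = 28 density bands.
Subtracting the 7 density bands not captured gives 28 − 7 = 21 density bands in the record.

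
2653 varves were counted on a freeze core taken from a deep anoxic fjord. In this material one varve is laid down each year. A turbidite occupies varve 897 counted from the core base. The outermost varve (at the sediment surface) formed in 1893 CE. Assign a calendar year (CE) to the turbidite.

The turbidite sits at varve 897 from the core base, so 2653 − 897 = 1756 varves formed after it.
1893 − 1756 = 137 CE.

137 CE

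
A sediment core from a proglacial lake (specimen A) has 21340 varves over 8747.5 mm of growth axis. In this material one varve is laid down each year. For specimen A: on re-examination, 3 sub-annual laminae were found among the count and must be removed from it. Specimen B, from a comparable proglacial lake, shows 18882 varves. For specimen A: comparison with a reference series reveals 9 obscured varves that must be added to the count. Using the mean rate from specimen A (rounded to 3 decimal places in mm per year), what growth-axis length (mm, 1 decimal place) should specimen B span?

Specimen A: true varve count = 21340 − 3 + 9 = 21346.
A: Mean rate = 8747.5 mm / 21346 years ≈ 0.410 mm/year.
Length of B = 0.410 × 18882 = 7741.6 mm.

7741.6 mm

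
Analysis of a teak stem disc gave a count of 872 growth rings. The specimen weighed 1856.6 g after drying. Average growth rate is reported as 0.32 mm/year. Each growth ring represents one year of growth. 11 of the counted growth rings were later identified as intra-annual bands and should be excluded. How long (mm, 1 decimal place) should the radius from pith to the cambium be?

275.5 mm

After corrections the count is 872 − 11 = 861 growth rings.
Predicted length = 0.32 mm/year × 861 years = 275.5 mm.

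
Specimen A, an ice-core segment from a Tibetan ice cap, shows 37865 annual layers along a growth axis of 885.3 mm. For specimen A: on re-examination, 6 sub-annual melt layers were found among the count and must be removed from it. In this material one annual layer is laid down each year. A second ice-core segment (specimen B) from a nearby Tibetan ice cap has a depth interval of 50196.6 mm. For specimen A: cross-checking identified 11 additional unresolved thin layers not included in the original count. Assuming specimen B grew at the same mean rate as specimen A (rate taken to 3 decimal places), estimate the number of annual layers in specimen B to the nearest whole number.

Specimen A: adjusted count: 37865 − 6 + 11 = 37870 annual layers.
A: 885.3 mm over 37870 years gives 885.3 / 37870 ≈ 0.023 mm per year.
Specimen B: 50196.6 mm / 0.023 mm per year = 2182460.87 years ≈ 2182461 annual layers.

2182461 annual layers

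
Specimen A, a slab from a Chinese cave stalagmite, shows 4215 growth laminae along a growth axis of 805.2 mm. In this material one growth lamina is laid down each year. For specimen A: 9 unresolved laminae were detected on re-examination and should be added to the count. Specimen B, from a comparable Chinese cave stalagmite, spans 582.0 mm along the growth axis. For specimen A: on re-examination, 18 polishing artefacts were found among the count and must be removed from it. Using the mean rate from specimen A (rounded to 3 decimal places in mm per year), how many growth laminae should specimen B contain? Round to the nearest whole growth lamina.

Specimen A: adjusted count: 4215 − 18 + 9 = 4206 growth laminae.
A: Mean rate = 805.2 mm / 4206 years ≈ 0.191 mm/yr.
Specimen B: 582.0 mm / 0.191 mm per year = 3047.12 years ≈ 3047 growth laminae.

3047 growth laminae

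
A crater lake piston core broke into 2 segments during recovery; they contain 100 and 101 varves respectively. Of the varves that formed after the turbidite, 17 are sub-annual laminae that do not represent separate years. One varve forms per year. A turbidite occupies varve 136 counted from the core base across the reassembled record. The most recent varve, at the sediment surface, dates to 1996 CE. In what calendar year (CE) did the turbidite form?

1948 CE

Total varves = 100 + 101 = 201.
The turbidite sits at varve 136 from the core base, so 201 − 136 = 65 varves formed after it.
Excluding 17 false varves: 65 − 17 = 48.
The varve at the sediment surface is 1996 CE, so the turbidite dates to 1996 − 48 = 1948 CE.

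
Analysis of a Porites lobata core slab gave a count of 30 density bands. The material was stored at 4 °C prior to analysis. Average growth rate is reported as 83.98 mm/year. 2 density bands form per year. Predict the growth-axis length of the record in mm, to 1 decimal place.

1259.7 mm

30 density bands at 2 per year is 30 / 2 = 15 years.
Predicted length = 83.98 mm/year × 15 years = 1259.7 mm.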